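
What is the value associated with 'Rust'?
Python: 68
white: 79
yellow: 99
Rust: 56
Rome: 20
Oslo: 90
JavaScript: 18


Looking up key 'Rust'
Value: 56

56


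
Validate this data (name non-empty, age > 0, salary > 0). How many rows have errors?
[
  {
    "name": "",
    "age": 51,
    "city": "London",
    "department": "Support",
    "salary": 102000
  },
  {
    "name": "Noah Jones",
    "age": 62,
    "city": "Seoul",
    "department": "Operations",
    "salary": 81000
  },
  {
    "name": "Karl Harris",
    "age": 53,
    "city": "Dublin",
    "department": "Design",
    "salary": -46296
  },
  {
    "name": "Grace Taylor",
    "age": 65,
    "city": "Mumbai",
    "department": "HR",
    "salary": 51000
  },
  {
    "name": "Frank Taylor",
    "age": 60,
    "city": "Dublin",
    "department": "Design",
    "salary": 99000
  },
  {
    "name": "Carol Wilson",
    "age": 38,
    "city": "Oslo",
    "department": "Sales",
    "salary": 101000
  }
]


Validating 6 records:
Rules: name non-empty, age > 0, salary > 0

  Row 1 (???): empty name
  Row 2 (Noah Jones): OK
  Row 3 (Karl Harris): negative salary: -46296
  Row 4 (Grace Taylor): OK
  Row 5 (Frank Taylor): OK
  Row 6 (Carol Wilson): OK

Total errors: 2

2 errors


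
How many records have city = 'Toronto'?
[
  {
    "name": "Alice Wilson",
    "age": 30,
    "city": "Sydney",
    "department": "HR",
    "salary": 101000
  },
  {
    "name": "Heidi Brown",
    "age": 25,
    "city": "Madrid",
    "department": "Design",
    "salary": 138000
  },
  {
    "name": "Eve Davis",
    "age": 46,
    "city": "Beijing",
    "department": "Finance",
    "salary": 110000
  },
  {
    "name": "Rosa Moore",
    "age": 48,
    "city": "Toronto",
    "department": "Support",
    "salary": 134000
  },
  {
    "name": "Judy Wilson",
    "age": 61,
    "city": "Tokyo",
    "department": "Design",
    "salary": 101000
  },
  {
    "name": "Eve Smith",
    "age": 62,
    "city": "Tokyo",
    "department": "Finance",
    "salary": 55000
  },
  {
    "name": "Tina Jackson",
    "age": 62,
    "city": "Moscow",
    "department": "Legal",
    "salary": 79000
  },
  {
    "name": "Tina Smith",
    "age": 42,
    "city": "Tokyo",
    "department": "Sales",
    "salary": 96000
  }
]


Data: 8 records
Condition: city = 'Toronto'

Checking each record:
  Alice Wilson: Sydney
  Heidi Brown: Madrid
  Eve Davis: Beijing
  Rosa Moore: Toronto MATCH
  Judy Wilson: Tokyo
  Eve Smith: Tokyo
  Tina Jackson: Moscow
  Tina Smith: Tokyo

Count: 1

1


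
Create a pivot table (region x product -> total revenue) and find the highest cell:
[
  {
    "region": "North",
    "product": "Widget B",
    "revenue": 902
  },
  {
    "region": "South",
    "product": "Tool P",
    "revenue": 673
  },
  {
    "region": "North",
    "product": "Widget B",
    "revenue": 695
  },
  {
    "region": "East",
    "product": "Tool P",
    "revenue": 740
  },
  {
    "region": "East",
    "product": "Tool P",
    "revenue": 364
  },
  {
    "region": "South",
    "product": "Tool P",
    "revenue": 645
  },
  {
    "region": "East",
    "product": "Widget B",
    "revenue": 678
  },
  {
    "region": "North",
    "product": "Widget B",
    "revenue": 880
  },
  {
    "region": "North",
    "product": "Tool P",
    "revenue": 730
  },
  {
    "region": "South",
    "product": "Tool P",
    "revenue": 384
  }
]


Pivot: region (rows) x product (columns) -> total revenue

     Tool P        Widget B    
East          1104           678  
North          730          2477  
South         1702             0  

Highest: North / Widget B = $2477

North / Widget B = $2477


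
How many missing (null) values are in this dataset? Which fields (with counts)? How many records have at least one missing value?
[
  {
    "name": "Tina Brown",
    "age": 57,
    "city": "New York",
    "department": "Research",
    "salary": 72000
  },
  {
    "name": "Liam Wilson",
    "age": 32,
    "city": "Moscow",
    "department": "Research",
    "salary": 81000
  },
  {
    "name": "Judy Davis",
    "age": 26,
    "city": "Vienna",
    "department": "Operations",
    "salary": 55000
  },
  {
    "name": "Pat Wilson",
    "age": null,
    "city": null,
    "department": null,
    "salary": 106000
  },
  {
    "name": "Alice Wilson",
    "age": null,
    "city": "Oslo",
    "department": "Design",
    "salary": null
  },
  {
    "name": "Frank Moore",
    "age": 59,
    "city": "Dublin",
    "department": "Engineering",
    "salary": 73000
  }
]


Checking for missing (null) values in 6 records:

  Tina Brown: complete
  Liam Wilson: complete
  Judy Davis: complete
  Pat Wilson: age, city, department
  Alice Wilson: age, salary
  Frank Moore: complete

Per field:
  name: 0 missing
  age: 2 missing
  city: 1 missing
  department: 1 missing
  salary: 1 missing

Total missing values: 5
Records with any missing: 2

5 missing values (age: 2, city: 1, department: 1, salary: 1); 2 incomplete records


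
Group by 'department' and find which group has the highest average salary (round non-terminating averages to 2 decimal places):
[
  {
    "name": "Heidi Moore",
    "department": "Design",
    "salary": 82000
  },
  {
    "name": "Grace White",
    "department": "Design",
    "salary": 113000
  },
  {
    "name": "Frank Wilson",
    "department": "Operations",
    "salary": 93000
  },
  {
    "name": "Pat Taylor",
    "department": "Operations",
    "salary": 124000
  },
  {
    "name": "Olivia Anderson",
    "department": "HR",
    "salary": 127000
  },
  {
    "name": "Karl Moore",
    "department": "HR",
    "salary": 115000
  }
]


Group by: department

Groups:
  Design: 2 people, avg salary = 195000/2 = $97500
  HR: 2 people, avg salary = 242000/2 = $121000
  Operations: 2 people, avg salary = 217000/2 = $108500

Highest average salary: HR ($121000)

HR ($121000)


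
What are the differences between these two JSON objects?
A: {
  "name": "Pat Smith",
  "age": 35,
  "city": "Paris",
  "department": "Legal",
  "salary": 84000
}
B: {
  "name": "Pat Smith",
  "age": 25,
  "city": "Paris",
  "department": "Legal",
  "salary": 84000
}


Comparing each field (in key order):
  name: same
  age: DIFFERENT
  city: same
  department: same
  salary: same
Differences:
  age: 35 -> 25

1 field(s) changed

1 change: age


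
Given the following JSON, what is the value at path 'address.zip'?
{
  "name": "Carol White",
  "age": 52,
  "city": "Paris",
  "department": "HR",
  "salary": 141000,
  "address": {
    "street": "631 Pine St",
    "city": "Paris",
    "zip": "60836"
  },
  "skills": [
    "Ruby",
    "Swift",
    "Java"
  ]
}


Query: address.zip
Path: address -> zip
Value: 60836

60836


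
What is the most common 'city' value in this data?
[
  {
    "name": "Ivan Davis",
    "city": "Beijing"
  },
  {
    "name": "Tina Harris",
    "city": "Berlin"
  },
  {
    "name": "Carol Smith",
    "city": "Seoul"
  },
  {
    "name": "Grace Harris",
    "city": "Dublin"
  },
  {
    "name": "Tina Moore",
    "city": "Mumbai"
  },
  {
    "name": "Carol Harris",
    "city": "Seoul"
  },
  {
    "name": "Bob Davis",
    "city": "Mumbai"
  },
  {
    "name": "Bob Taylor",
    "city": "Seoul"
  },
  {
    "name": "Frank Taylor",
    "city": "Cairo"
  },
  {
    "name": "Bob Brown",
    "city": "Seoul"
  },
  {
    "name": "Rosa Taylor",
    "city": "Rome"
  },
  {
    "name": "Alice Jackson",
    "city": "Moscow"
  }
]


Counting 'city' values across 12 records:

  Seoul: 4 ####
  Mumbai: 2 ##
  Beijing: 1 #
  Berlin: 1 #
  Dublin: 1 #
  Cairo: 1 #
  Rome: 1 #
  Moscow: 1 #

Most common: Seoul (4 times)

Seoul (4 times)


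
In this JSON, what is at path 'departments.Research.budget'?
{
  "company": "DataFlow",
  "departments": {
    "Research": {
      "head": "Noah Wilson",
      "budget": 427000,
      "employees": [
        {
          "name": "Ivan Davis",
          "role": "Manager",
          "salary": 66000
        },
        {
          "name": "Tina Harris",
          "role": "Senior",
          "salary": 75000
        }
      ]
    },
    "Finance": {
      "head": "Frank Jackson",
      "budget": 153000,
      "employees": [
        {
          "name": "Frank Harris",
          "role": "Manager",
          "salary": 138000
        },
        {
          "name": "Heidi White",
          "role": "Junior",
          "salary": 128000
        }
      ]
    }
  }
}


Path: departments.Research.budget

Navigate:
  -> departments
  -> Research
  -> budget = 427000

427000


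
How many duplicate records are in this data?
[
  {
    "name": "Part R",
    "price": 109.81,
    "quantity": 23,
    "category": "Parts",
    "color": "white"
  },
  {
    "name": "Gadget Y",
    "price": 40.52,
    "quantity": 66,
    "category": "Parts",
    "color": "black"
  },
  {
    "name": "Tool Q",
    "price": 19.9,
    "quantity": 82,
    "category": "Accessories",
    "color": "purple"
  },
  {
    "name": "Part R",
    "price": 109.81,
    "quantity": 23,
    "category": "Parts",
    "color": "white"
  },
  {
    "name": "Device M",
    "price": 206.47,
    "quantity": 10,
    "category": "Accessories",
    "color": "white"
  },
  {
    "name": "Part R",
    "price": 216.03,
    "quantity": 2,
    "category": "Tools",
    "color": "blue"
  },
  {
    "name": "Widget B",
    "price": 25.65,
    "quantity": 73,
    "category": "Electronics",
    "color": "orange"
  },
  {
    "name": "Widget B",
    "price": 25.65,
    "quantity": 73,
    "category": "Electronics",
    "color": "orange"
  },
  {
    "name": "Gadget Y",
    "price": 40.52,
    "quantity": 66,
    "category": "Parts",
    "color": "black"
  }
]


Checking 9 records for duplicates:

  Row 1: Part R ($109.81, qty 23)
  Row 2: Gadget Y ($40.52, qty 66)
  Row 3: Tool Q ($19.9, qty 82)
  Row 4: Part R ($109.81, qty 23) <-- DUPLICATE
  Row 5: Device M ($206.47, qty 10)
  Row 6: Part R ($216.03, qty 2)
  Row 7: Widget B ($25.65, qty 73)
  Row 8: Widget B ($25.65, qty 73) <-- DUPLICATE
  Row 9: Gadget Y ($40.52, qty 66) <-- DUPLICATE

Duplicates found: 3
Unique records: 6

3 duplicates, 6 unique


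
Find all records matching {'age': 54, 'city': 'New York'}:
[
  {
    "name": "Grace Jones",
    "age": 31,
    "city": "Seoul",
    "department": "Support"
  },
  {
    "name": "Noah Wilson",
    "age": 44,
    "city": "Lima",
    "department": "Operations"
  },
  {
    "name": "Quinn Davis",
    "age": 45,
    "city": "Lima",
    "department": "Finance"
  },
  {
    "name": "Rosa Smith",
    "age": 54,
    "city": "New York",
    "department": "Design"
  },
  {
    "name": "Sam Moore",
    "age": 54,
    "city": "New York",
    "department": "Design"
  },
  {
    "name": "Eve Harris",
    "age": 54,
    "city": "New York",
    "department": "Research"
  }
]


Search criteria: {'age': 54, 'city': 'New York'}

Checking 6 records:
  Grace Jones: {age: 31, city: Seoul}
  Noah Wilson: {age: 44, city: Lima}
  Quinn Davis: {age: 45, city: Lima}
  Rosa Smith: {age: 54, city: New York} <-- MATCH
  Sam Moore: {age: 54, city: New York} <-- MATCH
  Eve Harris: {age: 54, city: New York} <-- MATCH

Matches: ["Rosa Smith", "Sam Moore", "Eve Harris"]

["Rosa Smith", "Sam Moore", "Eve Harris"]


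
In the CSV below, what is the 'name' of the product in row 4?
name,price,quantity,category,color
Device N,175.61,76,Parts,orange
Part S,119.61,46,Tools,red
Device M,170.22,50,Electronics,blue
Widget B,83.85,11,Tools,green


Query: Row 4 ('Widget B'), column 'name'
Value: Widget B

Widget B


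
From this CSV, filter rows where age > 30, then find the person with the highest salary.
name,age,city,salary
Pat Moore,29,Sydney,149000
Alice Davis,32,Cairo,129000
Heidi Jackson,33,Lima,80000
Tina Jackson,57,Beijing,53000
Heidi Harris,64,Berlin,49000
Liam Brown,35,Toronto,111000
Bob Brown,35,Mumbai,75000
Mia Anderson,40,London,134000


Filter: age > 30
Sort by: salary (descending)

Filtered records (7):
  Mia Anderson, age 40, salary $134000
  Alice Davis, age 32, salary $129000
  Liam Brown, age 35, salary $111000
  Heidi Jackson, age 33, salary $80000
  Bob Brown, age 35, salary $75000
  Tina Jackson, age 57, salary $53000
  Heidi Harris, age 64, salary $49000

Highest salary: Mia Anderson ($134000)

Mia Anderson


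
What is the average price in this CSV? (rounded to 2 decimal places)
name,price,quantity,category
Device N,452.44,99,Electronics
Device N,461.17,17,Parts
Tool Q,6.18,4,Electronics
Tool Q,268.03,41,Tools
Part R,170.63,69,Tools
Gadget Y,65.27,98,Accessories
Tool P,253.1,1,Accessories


Computing average price:
Values: [452.44, 461.17, 6.18, 268.03, 170.63, 65.27, 253.1]
Sum = 1676.82
Count = 7
Average = 1676.82/7 ≈ 239.55 (rounded to 2 decimal places)

239.55


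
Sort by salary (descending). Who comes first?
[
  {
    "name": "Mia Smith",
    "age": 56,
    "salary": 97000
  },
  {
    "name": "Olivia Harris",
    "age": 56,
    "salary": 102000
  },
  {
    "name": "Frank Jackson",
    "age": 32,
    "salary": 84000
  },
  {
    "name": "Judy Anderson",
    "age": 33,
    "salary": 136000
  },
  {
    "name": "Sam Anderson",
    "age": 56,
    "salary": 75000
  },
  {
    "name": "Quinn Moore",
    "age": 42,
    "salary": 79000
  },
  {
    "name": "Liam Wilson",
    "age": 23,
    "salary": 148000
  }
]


Sort by: salary (descending)

Sorted order:
  1. Liam Wilson (salary = 148000)
  2. Judy Anderson (salary = 136000)
  3. Olivia Harris (salary = 102000)
  4. Mia Smith (salary = 97000)
  5. Frank Jackson (salary = 84000)
  6. Quinn Moore (salary = 79000)
  7. Sam Anderson (salary = 75000)

First: Liam Wilson

Liam Wilson


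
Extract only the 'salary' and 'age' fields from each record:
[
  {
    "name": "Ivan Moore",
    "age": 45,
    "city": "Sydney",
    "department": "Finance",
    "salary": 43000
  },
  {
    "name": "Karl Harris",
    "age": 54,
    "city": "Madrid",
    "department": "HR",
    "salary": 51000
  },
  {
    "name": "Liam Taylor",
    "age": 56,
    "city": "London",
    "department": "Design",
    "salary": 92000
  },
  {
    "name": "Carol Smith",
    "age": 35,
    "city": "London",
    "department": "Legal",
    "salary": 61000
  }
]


Original: 4 records with fields: name, age, city, department, salary
Keep: ['salary', 'age']
Drop: ['name', 'city', 'department']
Result: 4 records, 2 fields each

[
  {
    "salary": 43000,
    "age": 45
  },
  {
    "salary": 51000,
    "age": 54
  },
  {
    "salary": 92000,
    "age": 56
  },
  {
    "salary": 61000,
    "age": 35
  }
]


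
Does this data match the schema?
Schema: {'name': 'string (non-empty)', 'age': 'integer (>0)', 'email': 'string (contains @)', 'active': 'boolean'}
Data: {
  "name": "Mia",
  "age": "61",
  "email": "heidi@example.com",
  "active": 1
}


Validating each field against schema:
  name: OK (non-empty string)
  age: FAIL ("61" is not an integer)
  email: OK (string with @)
  active: FAIL (1 is not a boolean)

Result: INVALID (2 errors: age, active)

INVALID (2 errors: age, active)


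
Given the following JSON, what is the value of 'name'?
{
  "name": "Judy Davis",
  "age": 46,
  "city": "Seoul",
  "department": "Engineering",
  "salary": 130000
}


Looking up field 'name'
Value: Judy Davis

Judy Davis


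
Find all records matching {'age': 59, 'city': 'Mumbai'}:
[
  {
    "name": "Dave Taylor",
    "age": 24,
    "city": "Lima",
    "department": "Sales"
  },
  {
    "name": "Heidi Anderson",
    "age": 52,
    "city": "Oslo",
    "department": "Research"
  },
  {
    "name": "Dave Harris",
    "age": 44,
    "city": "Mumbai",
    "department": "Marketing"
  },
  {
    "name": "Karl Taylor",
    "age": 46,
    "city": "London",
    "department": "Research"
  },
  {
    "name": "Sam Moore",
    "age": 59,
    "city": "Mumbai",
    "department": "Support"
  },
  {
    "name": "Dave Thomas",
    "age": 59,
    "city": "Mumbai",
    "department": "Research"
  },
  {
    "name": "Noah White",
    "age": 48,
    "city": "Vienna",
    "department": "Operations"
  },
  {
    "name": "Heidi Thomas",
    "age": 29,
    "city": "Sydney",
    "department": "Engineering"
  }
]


Search criteria: {'age': 59, 'city': 'Mumbai'}

Checking 8 records:
  Dave Taylor: {age: 24, city: Lima}
  Heidi Anderson: {age: 52, city: Oslo}
  Dave Harris: {age: 44, city: Mumbai}
  Karl Taylor: {age: 46, city: London}
  Sam Moore: {age: 59, city: Mumbai} <-- MATCH
  Dave Thomas: {age: 59, city: Mumbai} <-- MATCH
  Noah White: {age: 48, city: Vienna}
  Heidi Thomas: {age: 29, city: Sydney}

Matches: ["Sam Moore", "Dave Thomas"]

["Sam Moore", "Dave Thomas"]


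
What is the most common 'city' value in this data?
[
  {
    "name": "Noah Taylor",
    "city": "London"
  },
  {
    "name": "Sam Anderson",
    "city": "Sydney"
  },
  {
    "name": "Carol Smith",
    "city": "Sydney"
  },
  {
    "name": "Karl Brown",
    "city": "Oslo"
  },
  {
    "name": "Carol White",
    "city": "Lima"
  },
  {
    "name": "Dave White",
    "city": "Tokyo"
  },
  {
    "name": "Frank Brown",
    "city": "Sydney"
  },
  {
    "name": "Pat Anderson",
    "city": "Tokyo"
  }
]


Counting 'city' values across 8 records:

  Sydney: 3 ###
  Tokyo: 2 ##
  London: 1 #
  Oslo: 1 #
  Lima: 1 #

Most common: Sydney (3 times)

Sydney (3 times)


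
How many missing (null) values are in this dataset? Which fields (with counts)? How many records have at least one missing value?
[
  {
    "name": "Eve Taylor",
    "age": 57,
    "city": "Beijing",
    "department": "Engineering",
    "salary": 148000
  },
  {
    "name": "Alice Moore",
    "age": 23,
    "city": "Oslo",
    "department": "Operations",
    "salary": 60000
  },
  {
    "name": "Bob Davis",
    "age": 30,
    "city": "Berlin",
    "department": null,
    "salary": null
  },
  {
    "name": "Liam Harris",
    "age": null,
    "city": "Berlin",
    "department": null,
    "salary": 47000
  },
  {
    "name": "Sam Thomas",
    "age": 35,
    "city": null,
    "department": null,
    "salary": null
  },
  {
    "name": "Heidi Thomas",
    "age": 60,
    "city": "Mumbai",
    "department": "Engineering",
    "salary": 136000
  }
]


Checking for missing (null) values in 6 records:

  Eve Taylor: complete
  Alice Moore: complete
  Bob Davis: department, salary
  Liam Harris: age, department
  Sam Thomas: city, department, salary
  Heidi Thomas: complete

Per field:
  name: 0 missing
  age: 1 missing
  city: 1 missing
  department: 3 missing
  salary: 2 missing

Total missing values: 7
Records with any missing: 3

7 missing values (age: 1, city: 1, department: 3, salary: 2); 3 incomplete records


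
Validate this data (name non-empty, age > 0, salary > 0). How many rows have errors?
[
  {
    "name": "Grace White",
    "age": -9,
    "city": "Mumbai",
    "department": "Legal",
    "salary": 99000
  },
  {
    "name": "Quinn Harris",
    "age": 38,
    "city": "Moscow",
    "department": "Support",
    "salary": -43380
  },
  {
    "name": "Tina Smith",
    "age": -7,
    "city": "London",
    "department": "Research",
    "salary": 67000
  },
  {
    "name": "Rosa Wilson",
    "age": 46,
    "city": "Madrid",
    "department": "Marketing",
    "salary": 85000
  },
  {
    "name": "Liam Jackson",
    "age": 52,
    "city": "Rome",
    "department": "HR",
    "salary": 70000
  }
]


Validating 5 records:
Rules: name non-empty, age > 0, salary > 0

  Row 1 (Grace White): negative age: -9
  Row 2 (Quinn Harris): negative salary: -43380
  Row 3 (Tina Smith): negative age: -7
  Row 4 (Rosa Wilson): OK
  Row 5 (Liam Jackson): OK

Total errors: 3

3 errors


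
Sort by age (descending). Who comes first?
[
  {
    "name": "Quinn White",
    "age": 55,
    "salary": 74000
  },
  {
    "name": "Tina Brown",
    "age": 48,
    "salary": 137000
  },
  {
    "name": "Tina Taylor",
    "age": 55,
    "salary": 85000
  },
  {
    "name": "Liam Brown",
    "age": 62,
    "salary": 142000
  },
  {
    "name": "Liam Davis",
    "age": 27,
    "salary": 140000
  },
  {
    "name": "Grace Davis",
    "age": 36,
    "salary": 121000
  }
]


Sort by: age (descending)

Sorted order:
  1. Liam Brown (age = 62)
  2. Quinn White (age = 55)
  3. Tina Taylor (age = 55)
  4. Tina Brown (age = 48)
  5. Grace Davis (age = 36)
  6. Liam Davis (age = 27)

First: Liam Brown

Liam Brown


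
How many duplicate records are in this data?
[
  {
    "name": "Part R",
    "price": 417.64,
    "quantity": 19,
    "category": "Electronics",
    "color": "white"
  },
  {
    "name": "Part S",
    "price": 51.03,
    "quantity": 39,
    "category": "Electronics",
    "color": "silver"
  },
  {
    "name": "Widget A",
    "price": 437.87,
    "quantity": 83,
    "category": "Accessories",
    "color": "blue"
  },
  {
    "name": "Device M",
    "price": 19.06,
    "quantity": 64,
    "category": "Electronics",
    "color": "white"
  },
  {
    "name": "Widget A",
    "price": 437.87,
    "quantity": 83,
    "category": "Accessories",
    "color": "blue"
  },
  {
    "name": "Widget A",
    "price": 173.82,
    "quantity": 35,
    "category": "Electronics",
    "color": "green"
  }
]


Checking 6 records for duplicates:

  Row 1: Part R ($417.64, qty 19)
  Row 2: Part S ($51.03, qty 39)
  Row 3: Widget A ($437.87, qty 83)
  Row 4: Device M ($19.06, qty 64)
  Row 5: Widget A ($437.87, qty 83) <-- DUPLICATE
  Row 6: Widget A ($173.82, qty 35)

Duplicates found: 1
Unique records: 5

1 duplicates, 5 unique


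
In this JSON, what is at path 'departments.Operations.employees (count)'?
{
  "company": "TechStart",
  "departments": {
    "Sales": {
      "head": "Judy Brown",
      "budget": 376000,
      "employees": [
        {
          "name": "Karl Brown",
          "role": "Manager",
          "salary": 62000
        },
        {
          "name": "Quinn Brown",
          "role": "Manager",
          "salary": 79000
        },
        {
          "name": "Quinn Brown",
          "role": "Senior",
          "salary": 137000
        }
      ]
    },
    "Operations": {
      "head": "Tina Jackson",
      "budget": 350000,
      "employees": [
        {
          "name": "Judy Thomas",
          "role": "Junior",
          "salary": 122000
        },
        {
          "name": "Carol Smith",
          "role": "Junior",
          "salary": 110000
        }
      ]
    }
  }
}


Path: departments.Operations.employees (count)

Navigate:
  -> departments
  -> Operations
  -> employees (array, length 2)

2


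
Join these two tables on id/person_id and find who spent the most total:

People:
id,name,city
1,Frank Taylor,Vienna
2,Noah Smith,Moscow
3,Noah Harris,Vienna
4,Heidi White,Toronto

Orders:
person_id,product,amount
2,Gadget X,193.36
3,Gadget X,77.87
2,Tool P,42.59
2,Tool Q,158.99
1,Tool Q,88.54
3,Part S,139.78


Join on: people.id = orders.person_id

Joined rows:
  Noah Smith (Moscow) bought Gadget X for $193.36
  Noah Harris (Vienna) bought Gadget X for $77.87
  Noah Smith (Moscow) bought Tool P for $42.59
  Noah Smith (Moscow) bought Tool Q for $158.99
  Frank Taylor (Vienna) bought Tool Q for $88.54
  Noah Harris (Vienna) bought Part S for $139.78

Total per person:
  Noah Smith: $394.94
  Noah Harris: $217.65
  Frank Taylor: $88.54

Top spender: Noah Smith ($394.94)

Noah Smith ($394.94)


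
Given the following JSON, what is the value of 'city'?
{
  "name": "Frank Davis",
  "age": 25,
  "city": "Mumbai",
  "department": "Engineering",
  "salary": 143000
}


Looking up field 'city'
Value: Mumbai

Mumbai


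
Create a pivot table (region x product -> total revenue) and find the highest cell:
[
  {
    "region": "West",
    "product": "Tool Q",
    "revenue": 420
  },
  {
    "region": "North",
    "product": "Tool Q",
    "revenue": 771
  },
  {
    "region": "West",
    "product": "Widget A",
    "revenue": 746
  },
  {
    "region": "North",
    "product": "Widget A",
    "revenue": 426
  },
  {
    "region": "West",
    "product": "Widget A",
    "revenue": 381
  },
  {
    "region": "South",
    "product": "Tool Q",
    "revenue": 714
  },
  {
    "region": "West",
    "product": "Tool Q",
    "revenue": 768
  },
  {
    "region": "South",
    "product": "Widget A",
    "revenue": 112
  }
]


Pivot: region (rows) x product (columns) -> total revenue

     Tool Q        Widget A    
North          771           426  
South          714           112  
West          1188          1127  

Highest: West / Tool Q = $1188

West / Tool Q = $1188


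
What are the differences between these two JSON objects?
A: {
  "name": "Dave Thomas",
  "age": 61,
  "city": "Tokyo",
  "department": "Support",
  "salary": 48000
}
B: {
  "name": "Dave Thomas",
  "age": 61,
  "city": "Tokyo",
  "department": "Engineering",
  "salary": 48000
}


Comparing each field (in key order):
  name: same
  age: same
  city: same
  department: DIFFERENT
  salary: same
Differences:
  department: Support -> Engineering

1 field(s) changed

1 change: department


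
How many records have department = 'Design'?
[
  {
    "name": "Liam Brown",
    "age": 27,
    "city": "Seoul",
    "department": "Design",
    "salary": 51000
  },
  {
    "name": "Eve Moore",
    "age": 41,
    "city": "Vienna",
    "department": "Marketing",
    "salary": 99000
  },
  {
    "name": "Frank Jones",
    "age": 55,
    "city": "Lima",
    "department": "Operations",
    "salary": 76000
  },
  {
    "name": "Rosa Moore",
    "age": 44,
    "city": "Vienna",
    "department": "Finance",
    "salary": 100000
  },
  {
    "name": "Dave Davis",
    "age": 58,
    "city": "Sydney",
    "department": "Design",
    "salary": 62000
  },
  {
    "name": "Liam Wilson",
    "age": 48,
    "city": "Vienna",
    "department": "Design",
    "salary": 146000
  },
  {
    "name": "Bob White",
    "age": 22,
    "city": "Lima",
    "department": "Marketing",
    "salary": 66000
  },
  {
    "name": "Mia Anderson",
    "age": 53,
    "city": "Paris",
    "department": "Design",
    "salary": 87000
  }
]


Data: 8 records
Condition: department = 'Design'

Checking each record:
  Liam Brown: Design MATCH
  Eve Moore: Marketing
  Frank Jones: Operations
  Rosa Moore: Finance
  Dave Davis: Design MATCH
  Liam Wilson: Design MATCH
  Bob White: Marketing
  Mia Anderson: Design MATCH

Count: 4

4


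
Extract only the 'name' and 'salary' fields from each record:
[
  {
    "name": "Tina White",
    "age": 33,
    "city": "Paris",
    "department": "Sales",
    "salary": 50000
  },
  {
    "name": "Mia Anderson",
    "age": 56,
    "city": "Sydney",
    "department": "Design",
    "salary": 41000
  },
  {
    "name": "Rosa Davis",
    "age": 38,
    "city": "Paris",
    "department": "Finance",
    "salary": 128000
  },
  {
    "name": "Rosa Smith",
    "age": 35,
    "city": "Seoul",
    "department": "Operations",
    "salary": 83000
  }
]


Original: 4 records with fields: name, age, city, department, salary
Keep: ['name', 'salary']
Drop: ['age', 'city', 'department']
Result: 4 records, 2 fields each

[
  {
    "name": "Tina White",
    "salary": 50000
  },
  {
    "name": "Mia Anderson",
    "salary": 41000
  },
  {
    "name": "Rosa Davis",
    "salary": 128000
  },
  {
    "name": "Rosa Smith",
    "salary": 83000
  }
]


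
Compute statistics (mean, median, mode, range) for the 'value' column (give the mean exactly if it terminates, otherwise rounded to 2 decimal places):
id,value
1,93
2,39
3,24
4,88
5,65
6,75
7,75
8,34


Data: [93, 39, 24, 88, 65, 75, 75, 34]
Count: 8
Sum: 493
Mean: 493/8 = 61.625
Sorted: [24, 34, 39, 65, 75, 75, 88, 93]
Median: 70.0
Mode: 75 (2 times)
Range: 93 - 24 = 69
Min: 24, Max: 93

mean=61.625, median=70.0, mode=75, range=69


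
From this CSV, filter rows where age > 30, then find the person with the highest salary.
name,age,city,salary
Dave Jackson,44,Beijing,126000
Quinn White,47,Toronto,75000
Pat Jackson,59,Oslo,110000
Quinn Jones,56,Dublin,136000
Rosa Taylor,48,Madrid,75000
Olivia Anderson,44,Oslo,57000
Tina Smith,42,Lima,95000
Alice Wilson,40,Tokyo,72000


Filter: age > 30
Sort by: salary (descending)

Filtered records (8):
  Quinn Jones, age 56, salary $136000
  Dave Jackson, age 44, salary $126000
  Pat Jackson, age 59, salary $110000
  Tina Smith, age 42, salary $95000
  Quinn White, age 47, salary $75000
  Rosa Taylor, age 48, salary $75000
  Alice Wilson, age 40, salary $72000
  Olivia Anderson, age 44, salary $57000

Highest salary: Quinn Jones ($136000)

Quinn Jones


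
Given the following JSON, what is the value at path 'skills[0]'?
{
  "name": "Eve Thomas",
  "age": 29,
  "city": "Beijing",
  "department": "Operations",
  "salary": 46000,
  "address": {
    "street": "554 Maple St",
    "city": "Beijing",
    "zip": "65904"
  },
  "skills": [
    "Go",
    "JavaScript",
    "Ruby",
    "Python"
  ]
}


Query: skills[0]
Path: skills -> first element
Value: Go

Go


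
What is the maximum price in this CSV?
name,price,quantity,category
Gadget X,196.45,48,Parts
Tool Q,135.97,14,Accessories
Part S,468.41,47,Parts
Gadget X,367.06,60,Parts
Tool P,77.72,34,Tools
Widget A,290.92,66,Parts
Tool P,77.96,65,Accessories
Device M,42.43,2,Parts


Computing maximum price:
Values: [196.45, 135.97, 468.41, 367.06, 77.72, 290.92, 77.96, 42.43]
Max = 468.41

468.41


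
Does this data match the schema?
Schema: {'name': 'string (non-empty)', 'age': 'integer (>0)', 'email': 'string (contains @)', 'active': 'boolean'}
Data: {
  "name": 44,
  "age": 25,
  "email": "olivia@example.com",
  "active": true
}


Validating each field against schema:
  name: FAIL (44 is not a string)
  age: OK (positive integer)
  email: OK (string with @)
  active: OK (boolean)

Result: INVALID (1 error: name)

INVALID (1 error: name)


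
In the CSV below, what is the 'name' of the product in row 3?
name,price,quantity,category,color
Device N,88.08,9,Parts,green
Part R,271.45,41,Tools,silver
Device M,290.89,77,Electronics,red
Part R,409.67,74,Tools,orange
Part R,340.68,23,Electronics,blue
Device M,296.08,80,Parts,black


Query: Row 3 ('Device M'), column 'name'
Value: Device M

Device M


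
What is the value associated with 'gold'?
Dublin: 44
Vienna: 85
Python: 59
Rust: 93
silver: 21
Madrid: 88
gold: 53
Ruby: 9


Looking up key 'gold'
Value: 53

53


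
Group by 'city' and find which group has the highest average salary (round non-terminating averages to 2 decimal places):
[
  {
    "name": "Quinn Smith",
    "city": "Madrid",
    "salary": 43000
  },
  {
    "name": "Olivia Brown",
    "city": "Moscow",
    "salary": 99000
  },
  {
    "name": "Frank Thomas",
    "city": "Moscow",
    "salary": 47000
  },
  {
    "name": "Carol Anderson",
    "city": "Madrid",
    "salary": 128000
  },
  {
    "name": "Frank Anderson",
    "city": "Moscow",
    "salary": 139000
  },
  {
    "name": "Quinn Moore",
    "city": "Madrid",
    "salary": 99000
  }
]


Group by: city

Groups:
  Madrid: 3 people, avg salary = 270000/3 = $90000
  Moscow: 3 people, avg salary = 285000/3 = $95000

Highest average salary: Moscow ($95000)

Moscow ($95000)


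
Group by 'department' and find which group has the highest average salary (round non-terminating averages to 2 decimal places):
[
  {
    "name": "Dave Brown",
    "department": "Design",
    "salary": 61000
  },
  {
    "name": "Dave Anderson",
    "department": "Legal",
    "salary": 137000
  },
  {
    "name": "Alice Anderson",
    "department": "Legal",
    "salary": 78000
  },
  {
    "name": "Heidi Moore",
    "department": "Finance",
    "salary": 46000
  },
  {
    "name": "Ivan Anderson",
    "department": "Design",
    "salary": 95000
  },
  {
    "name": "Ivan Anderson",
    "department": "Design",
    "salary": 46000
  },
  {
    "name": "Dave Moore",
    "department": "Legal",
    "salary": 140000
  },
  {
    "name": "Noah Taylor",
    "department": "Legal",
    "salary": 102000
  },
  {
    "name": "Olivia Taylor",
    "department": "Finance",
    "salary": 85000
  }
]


Group by: department

Groups:
  Design: 3 people, avg salary = 202000/3 ≈ $67333.33
  Finance: 2 people, avg salary = 131000/2 = $65500
  Legal: 4 people, avg salary = 457000/4 = $114250

Highest average salary: Legal ($114250)

Legal ($114250)


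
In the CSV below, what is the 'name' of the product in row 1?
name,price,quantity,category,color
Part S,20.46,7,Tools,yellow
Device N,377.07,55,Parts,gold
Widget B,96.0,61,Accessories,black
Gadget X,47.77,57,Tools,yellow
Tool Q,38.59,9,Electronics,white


Query: Row 1 ('Part S'), column 'name'
Value: Part S

Part S


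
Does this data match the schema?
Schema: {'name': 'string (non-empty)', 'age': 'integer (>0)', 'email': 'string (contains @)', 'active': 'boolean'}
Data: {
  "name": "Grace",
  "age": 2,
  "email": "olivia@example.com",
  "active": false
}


Validating each field against schema:
  name: OK (non-empty string)
  age: OK (positive integer)
  email: OK (string with @)
  active: OK (boolean)

Result: VALID

VALID


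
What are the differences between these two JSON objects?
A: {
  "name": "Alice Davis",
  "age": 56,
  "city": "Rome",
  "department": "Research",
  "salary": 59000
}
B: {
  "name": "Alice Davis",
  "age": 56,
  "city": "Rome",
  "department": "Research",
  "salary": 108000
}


Comparing each field (in key order):
  name: same
  age: same
  city: same
  department: same
  salary: DIFFERENT
Differences:
  salary: 59000 -> 108000

1 field(s) changed

1 change: salary


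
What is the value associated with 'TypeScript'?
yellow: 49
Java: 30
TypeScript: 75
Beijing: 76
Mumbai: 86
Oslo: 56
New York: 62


Looking up key 'TypeScript'
Value: 75

75


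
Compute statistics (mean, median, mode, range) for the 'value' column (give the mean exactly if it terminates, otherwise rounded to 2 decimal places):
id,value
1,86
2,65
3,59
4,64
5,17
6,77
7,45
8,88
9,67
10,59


Data: [86, 65, 59, 64, 17, 77, 45, 88, 67, 59]
Count: 10
Sum: 627
Mean: 627/10 = 62.7
Sorted: [17, 45, 59, 59, 64, 65, 67, 77, 86, 88]
Median: 64.5
Mode: 59 (2 times)
Range: 88 - 17 = 71
Min: 17, Max: 88

mean=62.7, median=64.5, mode=59, range=71


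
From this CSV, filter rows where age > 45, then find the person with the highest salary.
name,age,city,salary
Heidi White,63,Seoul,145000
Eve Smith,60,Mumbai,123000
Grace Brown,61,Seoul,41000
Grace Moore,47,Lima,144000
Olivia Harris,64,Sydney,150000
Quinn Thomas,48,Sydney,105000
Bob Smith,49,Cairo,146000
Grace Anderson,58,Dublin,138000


Filter: age > 45
Sort by: salary (descending)

Filtered records (8):
  Olivia Harris, age 64, salary $150000
  Bob Smith, age 49, salary $146000
  Heidi White, age 63, salary $145000
  Grace Moore, age 47, salary $144000
  Grace Anderson, age 58, salary $138000
  Eve Smith, age 60, salary $123000
  Quinn Thomas, age 48, salary $105000
  Grace Brown, age 61, salary $41000

Highest salary: Olivia Harris ($150000)

Olivia Harris


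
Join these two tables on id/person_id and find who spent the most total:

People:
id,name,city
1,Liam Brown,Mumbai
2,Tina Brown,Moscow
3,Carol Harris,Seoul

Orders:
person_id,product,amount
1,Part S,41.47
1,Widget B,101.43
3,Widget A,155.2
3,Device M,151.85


Join on: people.id = orders.person_id

Joined rows:
  Liam Brown (Mumbai) bought Part S for $41.47
  Liam Brown (Mumbai) bought Widget B for $101.43
  Carol Harris (Seoul) bought Widget A for $155.2
  Carol Harris (Seoul) bought Device M for $151.85

Total per person:
  Carol Harris: $307.05
  Liam Brown: $142.90

Top spender: Carol Harris ($307.05)

Carol Harris ($307.05)


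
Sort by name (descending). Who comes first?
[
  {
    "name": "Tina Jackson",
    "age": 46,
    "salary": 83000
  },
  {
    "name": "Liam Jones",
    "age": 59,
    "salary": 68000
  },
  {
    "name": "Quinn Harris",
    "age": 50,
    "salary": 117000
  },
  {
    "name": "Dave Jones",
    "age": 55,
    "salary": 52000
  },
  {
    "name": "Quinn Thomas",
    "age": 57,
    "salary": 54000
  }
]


Sort by: name (descending)

Sorted order:
  1. Tina Jackson (name = Tina Jackson)
  2. Quinn Thomas (name = Quinn Thomas)
  3. Quinn Harris (name = Quinn Harris)
  4. Liam Jones (name = Liam Jones)
  5. Dave Jones (name = Dave Jones)

First: Tina Jackson

Tina Jackson


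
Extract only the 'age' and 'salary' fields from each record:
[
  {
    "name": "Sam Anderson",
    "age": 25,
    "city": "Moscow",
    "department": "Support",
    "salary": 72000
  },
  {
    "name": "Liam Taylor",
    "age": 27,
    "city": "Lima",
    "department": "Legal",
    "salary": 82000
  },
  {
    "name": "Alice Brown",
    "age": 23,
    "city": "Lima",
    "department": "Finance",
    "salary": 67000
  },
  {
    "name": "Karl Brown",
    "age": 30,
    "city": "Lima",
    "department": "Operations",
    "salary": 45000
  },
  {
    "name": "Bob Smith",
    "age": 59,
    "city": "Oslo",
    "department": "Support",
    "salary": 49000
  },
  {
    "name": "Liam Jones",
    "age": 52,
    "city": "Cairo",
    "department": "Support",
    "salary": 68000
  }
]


Original: 6 records with fields: name, age, city, department, salary
Keep: ['age', 'salary']
Drop: ['name', 'city', 'department']
Result: 6 records, 2 fields each

[
  {
    "age": 25,
    "salary": 72000
  },
  {
    "age": 27,
    "salary": 82000
  },
  {
    "age": 23,
    "salary": 67000
  },
  {
    "age": 30,
    "salary": 45000
  },
  {
    "age": 59,
    "salary": 49000
  },
  {
    "age": 52,
    "salary": 68000
  }
]


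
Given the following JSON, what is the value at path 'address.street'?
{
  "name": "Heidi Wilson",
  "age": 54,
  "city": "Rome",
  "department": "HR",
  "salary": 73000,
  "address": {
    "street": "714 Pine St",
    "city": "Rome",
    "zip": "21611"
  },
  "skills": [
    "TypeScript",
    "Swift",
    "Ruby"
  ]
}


Query: address.street
Path: address -> street
Value: 714 Pine St

714 Pine St


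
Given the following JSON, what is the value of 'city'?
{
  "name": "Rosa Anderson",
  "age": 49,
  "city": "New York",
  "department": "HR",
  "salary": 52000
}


Looking up field 'city'
Value: New York

New York


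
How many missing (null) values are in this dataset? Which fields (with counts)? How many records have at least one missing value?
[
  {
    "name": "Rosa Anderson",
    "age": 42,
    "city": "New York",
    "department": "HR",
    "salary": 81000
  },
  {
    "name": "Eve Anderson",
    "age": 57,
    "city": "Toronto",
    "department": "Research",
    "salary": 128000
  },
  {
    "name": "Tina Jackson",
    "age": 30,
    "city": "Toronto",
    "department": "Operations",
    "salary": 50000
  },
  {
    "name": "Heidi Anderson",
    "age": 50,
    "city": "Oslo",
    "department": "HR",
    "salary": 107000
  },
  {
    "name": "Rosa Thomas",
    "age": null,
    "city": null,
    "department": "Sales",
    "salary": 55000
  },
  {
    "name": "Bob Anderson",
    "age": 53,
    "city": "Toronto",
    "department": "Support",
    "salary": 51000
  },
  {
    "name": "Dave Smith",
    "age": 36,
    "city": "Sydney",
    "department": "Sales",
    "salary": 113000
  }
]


Checking for missing (null) values in 7 records:

  Rosa Anderson: complete
  Eve Anderson: complete
  Tina Jackson: complete
  Heidi Anderson: complete
  Rosa Thomas: age, city
  Bob Anderson: complete
  Dave Smith: complete

Per field:
  name: 0 missing
  age: 1 missing
  city: 1 missing
  department: 0 missing
  salary: 0 missing

Total missing values: 2
Records with any missing: 1

2 missing values (age: 1, city: 1); 1 incomplete records


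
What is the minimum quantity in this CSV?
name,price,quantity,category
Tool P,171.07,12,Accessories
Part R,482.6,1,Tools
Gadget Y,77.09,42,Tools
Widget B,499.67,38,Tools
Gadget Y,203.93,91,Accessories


Computing minimum quantity:
Values: [12, 1, 42, 38, 91]
Min = 1

1


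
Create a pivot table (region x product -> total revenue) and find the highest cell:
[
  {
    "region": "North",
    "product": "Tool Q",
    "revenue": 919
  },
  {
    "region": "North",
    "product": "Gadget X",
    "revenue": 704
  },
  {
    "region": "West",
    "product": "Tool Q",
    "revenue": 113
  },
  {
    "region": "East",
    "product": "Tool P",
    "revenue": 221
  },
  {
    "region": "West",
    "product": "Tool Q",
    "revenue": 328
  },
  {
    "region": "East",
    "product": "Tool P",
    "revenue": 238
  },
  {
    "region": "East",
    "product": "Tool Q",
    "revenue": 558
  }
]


Pivot: region (rows) x product (columns) -> total revenue

     Gadget X      Tool P        Tool Q      
East             0           459           558  
North          704             0           919  
West             0             0           441  

Highest: North / Tool Q = $919

North / Tool Q = $919
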